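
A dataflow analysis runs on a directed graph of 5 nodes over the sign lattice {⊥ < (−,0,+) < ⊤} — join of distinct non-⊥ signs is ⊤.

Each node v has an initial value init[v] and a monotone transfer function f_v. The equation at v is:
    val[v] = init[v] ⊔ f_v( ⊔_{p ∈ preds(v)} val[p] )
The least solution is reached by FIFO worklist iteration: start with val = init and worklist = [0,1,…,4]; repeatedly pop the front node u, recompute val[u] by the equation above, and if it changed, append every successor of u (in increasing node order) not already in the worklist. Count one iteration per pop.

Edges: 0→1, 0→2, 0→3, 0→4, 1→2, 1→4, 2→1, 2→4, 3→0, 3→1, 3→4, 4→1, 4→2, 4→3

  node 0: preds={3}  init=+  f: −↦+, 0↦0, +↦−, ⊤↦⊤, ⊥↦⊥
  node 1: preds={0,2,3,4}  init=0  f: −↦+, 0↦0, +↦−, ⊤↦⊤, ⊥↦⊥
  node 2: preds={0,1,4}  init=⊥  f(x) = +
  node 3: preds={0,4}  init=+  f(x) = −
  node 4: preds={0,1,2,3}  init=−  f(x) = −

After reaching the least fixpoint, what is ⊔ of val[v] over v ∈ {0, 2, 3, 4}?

⊤

Iteration log — 7 steps:
  step 1. node 0  ⊔preds=+  new=⊤  old=+  +wl: 
  step 2. node 1  ⊔preds=⊤  new=⊤  old=0  +wl: 
  step 3. node 2  ⊔preds=⊤  new=+  old=⊥  +wl: 1
  step 4. node 3  ⊔preds=⊤  new=⊤  old=+  +wl: 0
  step 5. node 4  ⊔preds=⊤  new=−  stable
  step 6. node 1  ⊔preds=⊤  new=⊤  stable
  step 7. node 0  ⊔preds=⊤  new=⊤  stable

Least fixpoint reached:
  node 0: ⊤
  node 1: ⊤
  node 2: +
  node 3: ⊤
  node 4: −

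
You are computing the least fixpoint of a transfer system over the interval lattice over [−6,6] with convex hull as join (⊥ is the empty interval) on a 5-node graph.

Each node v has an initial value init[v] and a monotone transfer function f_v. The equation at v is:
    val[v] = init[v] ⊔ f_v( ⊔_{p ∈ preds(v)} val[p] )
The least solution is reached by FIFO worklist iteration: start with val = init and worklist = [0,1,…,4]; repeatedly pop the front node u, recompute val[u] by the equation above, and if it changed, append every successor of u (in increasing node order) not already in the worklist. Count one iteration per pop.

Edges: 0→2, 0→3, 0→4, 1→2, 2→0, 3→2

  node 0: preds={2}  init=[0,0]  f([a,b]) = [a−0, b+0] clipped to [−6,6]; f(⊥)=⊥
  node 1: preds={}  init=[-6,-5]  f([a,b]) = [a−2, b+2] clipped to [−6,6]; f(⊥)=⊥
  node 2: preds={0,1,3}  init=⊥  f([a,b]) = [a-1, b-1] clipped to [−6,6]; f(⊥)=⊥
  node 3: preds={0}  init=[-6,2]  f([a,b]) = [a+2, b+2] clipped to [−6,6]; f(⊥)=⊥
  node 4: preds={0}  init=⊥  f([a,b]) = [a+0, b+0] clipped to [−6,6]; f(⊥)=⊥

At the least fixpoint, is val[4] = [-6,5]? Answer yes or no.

Trace (29 dequeues):
  [1] u=0 | in ⊥ | out [0,0] | ==
  [2] u=1 | in ⊥ | out [-6,-5] | ==
  [3] u=2 | in [-6,2] | out [-6,1] | prev ⊥ | push {0}
  [4] u=3 | in [0,0] | out [-6,2] | ==
  [5] u=4 | in [0,0] | out [0,0] | prev ⊥ | push {}
  [6] u=0 | in [-6,1] | out [-6,1] | prev [0,0] | push {2,3,4}
  [7] u=2 | in [-6,2] | out [-6,1] | ==
  [8] u=3 | in [-6,1] | out [-6,3] | prev [-6,2] | push {2}
  [9] u=4 | in [-6,1] | out [-6,1] | prev [0,0] | push {}
  [10] u=2 | in [-6,3] | out [-6,2] | prev [-6,1] | push {0}
  [11] u=0 | in [-6,2] | out [-6,2] | prev [-6,1] | push {2,3,4}
  [12] u=2 | in [-6,3] | out [-6,2] | ==
  [13] u=3 | in [-6,2] | out [-6,4] | prev [-6,3] | push {2}
  [14] u=4 | in [-6,2] | out [-6,2] | prev [-6,1] | push {}
  [15] u=2 | in [-6,4] | out [-6,3] | prev [-6,2] | push {0}
  [16] u=0 | in [-6,3] | out [-6,3] | prev [-6,2] | push {2,3,4}
  [17] u=2 | in [-6,4] | out [-6,3] | ==
  [18] u=3 | in [-6,3] | out [-6,5] | prev [-6,4] | push {2}
  [19] u=4 | in [-6,3] | out [-6,3] | prev [-6,2] | push {}
  [20] u=2 | in [-6,5] | out [-6,4] | prev [-6,3] | push {0}
  [21] u=0 | in [-6,4] | out [-6,4] | prev [-6,3] | push {2,3,4}
  [22] u=2 | in [-6,5] | out [-6,4] | ==
  [23] u=3 | in [-6,4] | out [-6,6] | prev [-6,5] | push {2}
  [24] u=4 | in [-6,4] | out [-6,4] | prev [-6,3] | push {}
  [25] u=2 | in [-6,6] | out [-6,5] | prev [-6,4] | push {0}
  [26] u=0 | in [-6,5] | out [-6,5] | prev [-6,4] | push {2,3,4}
  [27] u=2 | in [-6,6] | out [-6,5] | ==
  [28] u=3 | in [-6,5] | out [-6,6] | ==
  [29] u=4 | in [-6,5] | out [-6,5] | prev [-6,4] | push {}

Converged values:
  [0] [-6,5]
  [1] [-6,-5]
  [2] [-6,5]
  [3] [-6,6]
  [4] [-6,5]

yes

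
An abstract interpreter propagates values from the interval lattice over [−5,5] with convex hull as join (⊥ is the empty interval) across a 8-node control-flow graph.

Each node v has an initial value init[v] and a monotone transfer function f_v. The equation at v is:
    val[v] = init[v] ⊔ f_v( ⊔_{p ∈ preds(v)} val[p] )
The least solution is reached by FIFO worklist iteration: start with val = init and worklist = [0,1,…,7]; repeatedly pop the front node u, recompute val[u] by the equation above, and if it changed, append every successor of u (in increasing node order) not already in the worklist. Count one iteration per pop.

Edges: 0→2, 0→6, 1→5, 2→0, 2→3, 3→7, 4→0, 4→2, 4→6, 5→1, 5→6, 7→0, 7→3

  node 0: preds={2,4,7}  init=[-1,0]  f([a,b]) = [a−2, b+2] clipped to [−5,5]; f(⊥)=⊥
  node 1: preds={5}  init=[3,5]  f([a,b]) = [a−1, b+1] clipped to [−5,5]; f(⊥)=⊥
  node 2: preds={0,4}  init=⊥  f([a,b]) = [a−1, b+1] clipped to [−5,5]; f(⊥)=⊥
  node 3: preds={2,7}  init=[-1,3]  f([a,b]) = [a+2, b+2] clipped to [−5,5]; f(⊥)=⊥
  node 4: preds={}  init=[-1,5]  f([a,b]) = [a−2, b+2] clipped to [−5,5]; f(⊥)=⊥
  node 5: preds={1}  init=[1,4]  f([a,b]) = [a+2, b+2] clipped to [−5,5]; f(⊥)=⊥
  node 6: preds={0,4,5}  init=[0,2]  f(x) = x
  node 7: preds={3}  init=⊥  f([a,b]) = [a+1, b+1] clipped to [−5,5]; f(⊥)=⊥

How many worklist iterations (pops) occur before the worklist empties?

18

Iteration log — 18 steps:
  step 1. node 0  ⊔preds=[-1,5]  new=[-3,5]  old=[-1,0]  +wl: 
  step 2. node 1  ⊔preds=[1,4]  new=[0,5]  old=[3,5]  +wl: 
  step 3. node 2  ⊔preds=[-3,5]  new=[-4,5]  old=⊥  +wl: 0
  step 4. node 3  ⊔preds=[-4,5]  new=[-2,5]  old=[-1,3]  +wl: 
  step 5. node 4  ⊔preds=⊥  new=[-1,5]  stable
  step 6. node 5  ⊔preds=[0,5]  new=[1,5]  old=[1,4]  +wl: 1
  step 7. node 6  ⊔preds=[-3,5]  new=[-3,5]  old=[0,2]  +wl: 
  step 8. node 7  ⊔preds=[-2,5]  new=[-1,5]  old=⊥  +wl: 3
  step 9. node 0  ⊔preds=[-4,5]  new=[-5,5]  old=[-3,5]  +wl: 2,6
  step 10. node 1  ⊔preds=[1,5]  new=[0,5]  stable
  step 11. node 3  ⊔preds=[-4,5]  new=[-2,5]  stable
  step 12. node 2  ⊔preds=[-5,5]  new=[-5,5]  old=[-4,5]  +wl: 0,3
  step 13. node 6  ⊔preds=[-5,5]  new=[-5,5]  old=[-3,5]  +wl: 
  step 14. node 0  ⊔preds=[-5,5]  new=[-5,5]  stable
  step 15. node 3  ⊔preds=[-5,5]  new=[-3,5]  old=[-2,5]  +wl: 7
  step 16. node 7  ⊔preds=[-3,5]  new=[-2,5]  old=[-1,5]  +wl: 0,3
  step 17. node 0  ⊔preds=[-5,5]  new=[-5,5]  stable
  step 18. node 3  ⊔preds=[-5,5]  new=[-3,5]  stable

Least fixpoint reached:
  node 0: [-5,5]
  node 1: [0,5]
  node 2: [-5,5]
  node 3: [-3,5]
  node 4: [-1,5]
  node 5: [1,5]
  node 6: [-5,5]
  node 7: [-2,5]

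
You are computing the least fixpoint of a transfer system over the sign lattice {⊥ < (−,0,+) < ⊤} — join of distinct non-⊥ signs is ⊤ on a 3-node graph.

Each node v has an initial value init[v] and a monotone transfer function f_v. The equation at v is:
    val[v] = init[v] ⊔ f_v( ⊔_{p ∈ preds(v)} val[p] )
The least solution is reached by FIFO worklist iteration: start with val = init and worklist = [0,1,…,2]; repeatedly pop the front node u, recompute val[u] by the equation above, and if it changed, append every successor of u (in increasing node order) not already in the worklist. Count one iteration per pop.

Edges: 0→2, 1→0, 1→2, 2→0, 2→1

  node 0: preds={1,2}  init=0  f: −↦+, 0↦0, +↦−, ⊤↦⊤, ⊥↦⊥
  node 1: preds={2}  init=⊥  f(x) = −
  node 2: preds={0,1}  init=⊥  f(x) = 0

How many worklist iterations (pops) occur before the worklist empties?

6

Trace (6 dequeues):
  [1] u=0 | in ⊥ | out 0 | ==
  [2] u=1 | in ⊥ | out − | prev ⊥ | push {0}
  [3] u=2 | in ⊤ | out 0 | prev ⊥ | push {1}
  [4] u=0 | in ⊤ | out ⊤ | prev 0 | push {2}
  [5] u=1 | in 0 | out − | ==
  [6] u=2 | in ⊤ | out 0 | ==

Converged values:
  [0] ⊤
  [1] −
  [2] 0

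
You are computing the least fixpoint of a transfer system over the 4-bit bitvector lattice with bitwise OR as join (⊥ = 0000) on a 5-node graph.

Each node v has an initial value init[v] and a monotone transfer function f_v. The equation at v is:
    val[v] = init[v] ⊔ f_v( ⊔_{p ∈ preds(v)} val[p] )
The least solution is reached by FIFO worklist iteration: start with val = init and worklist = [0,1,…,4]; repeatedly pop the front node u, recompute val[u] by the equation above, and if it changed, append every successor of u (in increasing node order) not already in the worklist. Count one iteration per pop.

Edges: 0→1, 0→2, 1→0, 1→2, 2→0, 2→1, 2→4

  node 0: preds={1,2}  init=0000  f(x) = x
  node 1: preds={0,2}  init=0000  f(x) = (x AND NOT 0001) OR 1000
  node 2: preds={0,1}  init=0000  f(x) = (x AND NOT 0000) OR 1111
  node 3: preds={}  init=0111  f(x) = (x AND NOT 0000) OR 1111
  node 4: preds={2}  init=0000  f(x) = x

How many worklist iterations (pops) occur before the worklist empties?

Iteration log — 9 steps:
  step 1. node 0  ⊔preds=0000  new=0000  stable
  step 2. node 1  ⊔preds=0000  new=1000  old=0000  +wl: 0
  step 3. node 2  ⊔preds=1000  new=1111  old=0000  +wl: 1
  step 4. node 3  ⊔preds=0000  new=1111  old=0111  +wl: 
  step 5. node 4  ⊔preds=1111  new=1111  old=0000  +wl: 
  step 6. node 0  ⊔preds=1111  new=1111  old=0000  +wl: 2
  step 7. node 1  ⊔preds=1111  new=1110  old=1000  +wl: 0
  step 8. node 2  ⊔preds=1111  new=1111  stable
  step 9. node 0  ⊔preds=1111  new=1111  stable

Least fixpoint reached:
  node 0: 1111
  node 1: 1110
  node 2: 1111
  node 3: 1111
  node 4: 1111

9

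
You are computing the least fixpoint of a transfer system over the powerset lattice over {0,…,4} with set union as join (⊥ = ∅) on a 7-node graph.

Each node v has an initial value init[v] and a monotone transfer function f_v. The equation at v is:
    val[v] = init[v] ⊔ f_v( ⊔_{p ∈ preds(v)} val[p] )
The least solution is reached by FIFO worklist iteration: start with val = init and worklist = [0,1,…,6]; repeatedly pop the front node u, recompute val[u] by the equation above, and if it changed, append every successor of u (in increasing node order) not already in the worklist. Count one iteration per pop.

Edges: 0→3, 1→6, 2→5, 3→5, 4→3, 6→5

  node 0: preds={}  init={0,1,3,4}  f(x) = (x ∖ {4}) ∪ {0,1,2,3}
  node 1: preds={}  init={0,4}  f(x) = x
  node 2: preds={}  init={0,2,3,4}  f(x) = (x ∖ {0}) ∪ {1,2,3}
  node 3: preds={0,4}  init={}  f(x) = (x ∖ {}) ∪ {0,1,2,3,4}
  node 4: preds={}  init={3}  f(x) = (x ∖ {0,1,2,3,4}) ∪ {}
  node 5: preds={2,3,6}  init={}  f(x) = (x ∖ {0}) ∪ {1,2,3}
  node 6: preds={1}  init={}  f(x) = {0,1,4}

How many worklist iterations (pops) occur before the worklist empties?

Iteration log — 8 steps:
  step 1. node 0  ⊔preds={}  new={0,1,2,3,4}  old={0,1,3,4}  +wl: 
  step 2. node 1  ⊔preds={}  new={0,4}  stable
  step 3. node 2  ⊔preds={}  new={0,1,2,3,4}  old={0,2,3,4}  +wl: 
  step 4. node 3  ⊔preds={0,1,2,3,4}  new={0,1,2,3,4}  old={}  +wl: 
  step 5. node 4  ⊔preds={}  new={3}  stable
  step 6. node 5  ⊔preds={0,1,2,3,4}  new={1,2,3,4}  old={}  +wl: 
  step 7. node 6  ⊔preds={0,4}  new={0,1,4}  old={}  +wl: 5
  step 8. node 5  ⊔preds={0,1,2,3,4}  new={1,2,3,4}  stable

Least fixpoint reached:
  node 0: {0,1,2,3,4}
  node 1: {0,4}
  node 2: {0,1,2,3,4}
  node 3: {0,1,2,3,4}
  node 4: {3}
  node 5: {1,2,3,4}
  node 6: {0,1,4}

8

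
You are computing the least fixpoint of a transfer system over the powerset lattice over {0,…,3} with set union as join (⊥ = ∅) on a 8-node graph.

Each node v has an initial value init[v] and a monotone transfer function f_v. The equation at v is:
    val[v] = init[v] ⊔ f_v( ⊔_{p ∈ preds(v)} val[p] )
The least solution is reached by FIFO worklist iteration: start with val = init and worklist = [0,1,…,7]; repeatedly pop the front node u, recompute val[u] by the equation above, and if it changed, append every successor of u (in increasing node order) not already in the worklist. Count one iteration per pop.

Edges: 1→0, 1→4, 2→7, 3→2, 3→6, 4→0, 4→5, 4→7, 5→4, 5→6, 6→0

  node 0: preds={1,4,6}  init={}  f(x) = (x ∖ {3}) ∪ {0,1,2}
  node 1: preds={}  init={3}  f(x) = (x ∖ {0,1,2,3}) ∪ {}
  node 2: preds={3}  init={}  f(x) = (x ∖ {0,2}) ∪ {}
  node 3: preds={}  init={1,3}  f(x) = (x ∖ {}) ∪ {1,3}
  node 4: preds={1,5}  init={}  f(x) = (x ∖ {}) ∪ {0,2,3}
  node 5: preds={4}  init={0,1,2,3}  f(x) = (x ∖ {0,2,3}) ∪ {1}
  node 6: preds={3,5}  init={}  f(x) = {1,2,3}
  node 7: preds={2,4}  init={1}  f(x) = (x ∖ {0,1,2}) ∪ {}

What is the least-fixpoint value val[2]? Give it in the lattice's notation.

Worklist (9 pops):
  #1 pop 0: in={3} → {0,1,2} (was {}); enqueue []
  #2 pop 1: in={} → {3} (no change)
  #3 pop 2: in={1,3} → {1,3} (was {}); enqueue []
  #4 pop 3: in={} → {1,3} (no change)
  #5 pop 4: in={0,1,2,3} → {0,1,2,3} (was {}); enqueue [0]
  #6 pop 5: in={0,1,2,3} → {0,1,2,3} (no change)
  #7 pop 6: in={0,1,2,3} → {1,2,3} (was {}); enqueue []
  #8 pop 7: in={0,1,2,3} → {1,3} (was {1}); enqueue []
  #9 pop 0: in={0,1,2,3} → {0,1,2} (no change)

Fixpoint:
  val[0] = {0,1,2}
  val[1] = {3}
  val[2] = {1,3}
  val[3] = {1,3}
  val[4] = {0,1,2,3}
  val[5] = {0,1,2,3}
  val[6] = {1,2,3}
  val[7] = {1,3}

{1,3}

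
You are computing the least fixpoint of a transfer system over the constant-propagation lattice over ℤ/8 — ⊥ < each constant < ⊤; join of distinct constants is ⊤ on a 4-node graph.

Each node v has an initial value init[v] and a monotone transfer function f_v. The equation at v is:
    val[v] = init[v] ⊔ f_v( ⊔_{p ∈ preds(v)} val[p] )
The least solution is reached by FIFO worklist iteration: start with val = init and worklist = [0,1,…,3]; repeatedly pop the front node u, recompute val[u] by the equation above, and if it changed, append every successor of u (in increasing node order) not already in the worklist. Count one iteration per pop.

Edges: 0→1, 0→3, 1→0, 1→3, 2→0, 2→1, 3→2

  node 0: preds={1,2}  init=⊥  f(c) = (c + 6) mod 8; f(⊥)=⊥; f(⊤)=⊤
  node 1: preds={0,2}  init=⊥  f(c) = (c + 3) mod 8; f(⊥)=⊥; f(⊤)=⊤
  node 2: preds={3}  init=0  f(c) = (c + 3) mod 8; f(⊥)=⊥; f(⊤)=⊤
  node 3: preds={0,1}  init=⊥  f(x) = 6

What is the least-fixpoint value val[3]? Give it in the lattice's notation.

6

Iteration log — 9 steps:
  step 1. node 0  ⊔preds=0  new=6  old=⊥  +wl: 
  step 2. node 1  ⊔preds=⊤  new=⊤  old=⊥  +wl: 0
  step 3. node 2  ⊔preds=⊥  new=0  stable
  step 4. node 3  ⊔preds=⊤  new=6  old=⊥  +wl: 2
  step 5. node 0  ⊔preds=⊤  new=⊤  old=6  +wl: 1,3
  step 6. node 2  ⊔preds=6  new=⊤  old=0  +wl: 0
  step 7. node 1  ⊔preds=⊤  new=⊤  stable
  step 8. node 3  ⊔preds=⊤  new=6  stable
  step 9. node 0  ⊔preds=⊤  new=⊤  stable

Least fixpoint reached:
  node 0: ⊤
  node 1: ⊤
  node 2: ⊤
  node 3: 6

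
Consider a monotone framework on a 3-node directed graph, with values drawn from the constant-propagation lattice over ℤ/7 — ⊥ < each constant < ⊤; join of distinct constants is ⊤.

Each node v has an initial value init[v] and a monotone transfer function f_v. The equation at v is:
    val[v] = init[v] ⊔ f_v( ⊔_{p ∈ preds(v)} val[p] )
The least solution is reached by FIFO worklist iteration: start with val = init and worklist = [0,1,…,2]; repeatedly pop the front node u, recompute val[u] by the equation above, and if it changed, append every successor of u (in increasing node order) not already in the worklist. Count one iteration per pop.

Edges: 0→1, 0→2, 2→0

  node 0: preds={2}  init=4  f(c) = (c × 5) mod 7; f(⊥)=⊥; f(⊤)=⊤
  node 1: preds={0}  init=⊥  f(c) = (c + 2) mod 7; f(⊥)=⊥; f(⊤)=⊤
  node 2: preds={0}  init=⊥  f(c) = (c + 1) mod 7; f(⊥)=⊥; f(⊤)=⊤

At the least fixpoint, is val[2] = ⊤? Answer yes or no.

Iteration log — 4 steps:
  step 1. node 0  ⊔preds=⊥  new=4  stable
  step 2. node 1  ⊔preds=4  new=6  old=⊥  +wl: 
  step 3. node 2  ⊔preds=4  new=5  old=⊥  +wl: 0
  step 4. node 0  ⊔preds=5  new=4  stable

Least fixpoint reached:
  node 0: 4
  node 1: 6
  node 2: 5

no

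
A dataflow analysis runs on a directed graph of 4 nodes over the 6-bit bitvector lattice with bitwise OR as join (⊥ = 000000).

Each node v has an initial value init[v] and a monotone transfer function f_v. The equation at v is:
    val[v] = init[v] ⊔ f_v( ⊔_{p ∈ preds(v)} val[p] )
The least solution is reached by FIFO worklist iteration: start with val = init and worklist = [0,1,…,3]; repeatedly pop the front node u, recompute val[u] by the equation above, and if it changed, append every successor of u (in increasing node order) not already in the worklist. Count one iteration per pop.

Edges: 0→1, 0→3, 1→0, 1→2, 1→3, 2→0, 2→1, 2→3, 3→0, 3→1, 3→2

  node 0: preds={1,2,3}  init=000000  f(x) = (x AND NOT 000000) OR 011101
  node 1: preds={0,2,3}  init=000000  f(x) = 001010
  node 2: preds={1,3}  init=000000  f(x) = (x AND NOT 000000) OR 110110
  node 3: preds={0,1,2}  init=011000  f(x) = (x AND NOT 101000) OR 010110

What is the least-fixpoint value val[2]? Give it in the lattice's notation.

Worklist (10 pops):
  #1 pop 0: in=011000 → 011101 (was 000000); enqueue []
  #2 pop 1: in=011101 → 001010 (was 000000); enqueue [0]
  #3 pop 2: in=011010 → 111110 (was 000000); enqueue [1]
  #4 pop 3: in=111111 → 011111 (was 011000); enqueue [2]
  #5 pop 0: in=111111 → 111111 (was 011101); enqueue [3]
  #6 pop 1: in=111111 → 001010 (no change)
  #7 pop 2: in=011111 → 111111 (was 111110); enqueue [0,1]
  #8 pop 3: in=111111 → 011111 (no change)
  #9 pop 0: in=111111 → 111111 (no change)
  #10 pop 1: in=111111 → 001010 (no change)

Fixpoint:
  val[0] = 111111
  val[1] = 001010
  val[2] = 111111
  val[3] = 011111

111111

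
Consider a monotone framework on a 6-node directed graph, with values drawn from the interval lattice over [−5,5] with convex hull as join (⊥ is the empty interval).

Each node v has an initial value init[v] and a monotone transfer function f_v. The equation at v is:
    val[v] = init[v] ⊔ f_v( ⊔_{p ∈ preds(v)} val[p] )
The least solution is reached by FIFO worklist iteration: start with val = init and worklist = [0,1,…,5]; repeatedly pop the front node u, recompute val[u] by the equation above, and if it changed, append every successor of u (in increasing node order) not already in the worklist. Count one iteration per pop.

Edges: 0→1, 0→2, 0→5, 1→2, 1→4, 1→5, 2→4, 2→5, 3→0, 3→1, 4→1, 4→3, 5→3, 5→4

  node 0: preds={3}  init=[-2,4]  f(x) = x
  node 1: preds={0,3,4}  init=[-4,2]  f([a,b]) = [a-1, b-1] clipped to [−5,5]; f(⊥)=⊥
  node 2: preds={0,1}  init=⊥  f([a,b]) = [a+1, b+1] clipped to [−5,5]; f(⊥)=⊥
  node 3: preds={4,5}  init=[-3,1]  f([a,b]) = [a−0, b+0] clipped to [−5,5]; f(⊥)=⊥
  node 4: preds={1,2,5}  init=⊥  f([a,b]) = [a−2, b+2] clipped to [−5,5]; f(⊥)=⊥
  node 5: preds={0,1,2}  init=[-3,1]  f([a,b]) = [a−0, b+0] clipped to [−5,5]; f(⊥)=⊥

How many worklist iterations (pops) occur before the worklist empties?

17

Iteration log — 17 steps:
  step 1. node 0  ⊔preds=[-3,1]  new=[-3,4]  old=[-2,4]  +wl: 
  step 2. node 1  ⊔preds=[-3,4]  new=[-4,3]  old=[-4,2]  +wl: 
  step 3. node 2  ⊔preds=[-4,4]  new=[-3,5]  old=⊥  +wl: 
  step 4. node 3  ⊔preds=[-3,1]  new=[-3,1]  stable
  step 5. node 4  ⊔preds=[-4,5]  new=[-5,5]  old=⊥  +wl: 1,3
  step 6. node 5  ⊔preds=[-4,5]  new=[-4,5]  old=[-3,1]  +wl: 4
  step 7. node 1  ⊔preds=[-5,5]  new=[-5,4]  old=[-4,3]  +wl: 2,5
  step 8. node 3  ⊔preds=[-5,5]  new=[-5,5]  old=[-3,1]  +wl: 0,1
  step 9. node 4  ⊔preds=[-5,5]  new=[-5,5]  stable
  step 10. node 2  ⊔preds=[-5,4]  new=[-4,5]  old=[-3,5]  +wl: 4
  step 11. node 5  ⊔preds=[-5,5]  new=[-5,5]  old=[-4,5]  +wl: 3
  step 12. node 0  ⊔preds=[-5,5]  new=[-5,5]  old=[-3,4]  +wl: 2,5
  step 13. node 1  ⊔preds=[-5,5]  new=[-5,4]  stable
  step 14. node 4  ⊔preds=[-5,5]  new=[-5,5]  stable
  step 15. node 3  ⊔preds=[-5,5]  new=[-5,5]  stable
  step 16. node 2  ⊔preds=[-5,5]  new=[-4,5]  stable
  step 17. node 5  ⊔preds=[-5,5]  new=[-5,5]  stable

Least fixpoint reached:
  node 0: [-5,5]
  node 1: [-5,4]
  node 2: [-4,5]
  node 3: [-5,5]
  node 4: [-5,5]
  node 5: [-5,5]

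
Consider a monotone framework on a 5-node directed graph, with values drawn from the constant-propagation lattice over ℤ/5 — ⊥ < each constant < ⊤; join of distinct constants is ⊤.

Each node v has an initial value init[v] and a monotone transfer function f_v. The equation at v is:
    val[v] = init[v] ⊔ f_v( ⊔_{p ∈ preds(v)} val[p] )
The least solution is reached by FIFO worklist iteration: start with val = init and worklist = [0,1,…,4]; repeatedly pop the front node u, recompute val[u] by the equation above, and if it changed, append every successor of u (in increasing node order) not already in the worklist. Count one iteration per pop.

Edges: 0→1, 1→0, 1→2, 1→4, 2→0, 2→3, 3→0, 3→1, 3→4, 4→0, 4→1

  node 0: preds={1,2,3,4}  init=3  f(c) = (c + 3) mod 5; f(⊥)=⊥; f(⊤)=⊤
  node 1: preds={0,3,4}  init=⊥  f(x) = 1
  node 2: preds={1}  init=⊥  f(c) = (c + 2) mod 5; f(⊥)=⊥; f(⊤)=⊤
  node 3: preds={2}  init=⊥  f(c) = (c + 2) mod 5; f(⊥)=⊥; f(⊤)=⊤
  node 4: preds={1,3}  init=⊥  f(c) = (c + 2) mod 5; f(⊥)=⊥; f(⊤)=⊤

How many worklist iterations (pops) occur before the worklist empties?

Trace (7 dequeues):
  [1] u=0 | in ⊥ | out 3 | ==
  [2] u=1 | in 3 | out 1 | prev ⊥ | push {0}
  [3] u=2 | in 1 | out 3 | prev ⊥ | push {}
  [4] u=3 | in 3 | out 0 | prev ⊥ | push {1}
  [5] u=4 | in ⊤ | out ⊤ | prev ⊥ | push {}
  [6] u=0 | in ⊤ | out ⊤ | prev 3 | push {}
  [7] u=1 | in ⊤ | out 1 | ==

Converged values:
  [0] ⊤
  [1] 1
  [2] 3
  [3] 0
  [4] ⊤

7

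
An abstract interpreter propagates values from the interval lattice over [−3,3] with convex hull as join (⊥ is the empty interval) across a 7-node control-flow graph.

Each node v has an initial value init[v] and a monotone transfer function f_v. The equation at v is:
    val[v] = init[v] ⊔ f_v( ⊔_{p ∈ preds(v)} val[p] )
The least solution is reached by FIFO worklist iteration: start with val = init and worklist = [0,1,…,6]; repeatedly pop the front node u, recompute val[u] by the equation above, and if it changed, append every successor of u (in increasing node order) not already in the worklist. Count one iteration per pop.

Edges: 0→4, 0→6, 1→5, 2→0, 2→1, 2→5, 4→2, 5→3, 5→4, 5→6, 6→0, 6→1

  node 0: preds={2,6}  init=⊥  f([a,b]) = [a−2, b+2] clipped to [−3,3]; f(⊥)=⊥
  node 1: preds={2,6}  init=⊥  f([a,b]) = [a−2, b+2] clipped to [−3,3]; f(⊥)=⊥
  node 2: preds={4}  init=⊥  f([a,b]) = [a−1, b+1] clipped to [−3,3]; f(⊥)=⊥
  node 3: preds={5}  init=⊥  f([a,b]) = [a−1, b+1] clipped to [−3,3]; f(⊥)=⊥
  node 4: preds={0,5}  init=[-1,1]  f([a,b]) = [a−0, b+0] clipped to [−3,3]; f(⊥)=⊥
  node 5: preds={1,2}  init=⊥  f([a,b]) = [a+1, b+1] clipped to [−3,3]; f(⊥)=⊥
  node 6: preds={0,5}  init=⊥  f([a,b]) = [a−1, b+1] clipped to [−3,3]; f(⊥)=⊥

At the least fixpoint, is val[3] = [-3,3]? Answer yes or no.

Worklist (20 pops):
  #1 pop 0: in=⊥ → ⊥ (no change)
  #2 pop 1: in=⊥ → ⊥ (no change)
  #3 pop 2: in=[-1,1] → [-2,2] (was ⊥); enqueue [0,1]
  #4 pop 3: in=⊥ → ⊥ (no change)
  #5 pop 4: in=⊥ → [-1,1] (no change)
  #6 pop 5: in=[-2,2] → [-1,3] (was ⊥); enqueue [3,4]
  #7 pop 6: in=[-1,3] → [-2,3] (was ⊥); enqueue []
  #8 pop 0: in=[-2,3] → [-3,3] (was ⊥); enqueue [6]
  #9 pop 1: in=[-2,3] → [-3,3] (was ⊥); enqueue [5]
  #10 pop 3: in=[-1,3] → [-2,3] (was ⊥); enqueue []
  #11 pop 4: in=[-3,3] → [-3,3] (was [-1,1]); enqueue [2]
  #12 pop 6: in=[-3,3] → [-3,3] (was [-2,3]); enqueue [0,1]
  #13 pop 5: in=[-3,3] → [-2,3] (was [-1,3]); enqueue [3,4,6]
  #14 pop 2: in=[-3,3] → [-3,3] (was [-2,2]); enqueue [5]
  #15 pop 0: in=[-3,3] → [-3,3] (no change)
  #16 pop 1: in=[-3,3] → [-3,3] (no change)
  #17 pop 3: in=[-2,3] → [-3,3] (was [-2,3]); enqueue []
  #18 pop 4: in=[-3,3] → [-3,3] (no change)
  #19 pop 6: in=[-3,3] → [-3,3] (no change)
  #20 pop 5: in=[-3,3] → [-2,3] (no change)

Fixpoint:
  val[0] = [-3,3]
  val[1] = [-3,3]
  val[2] = [-3,3]
  val[3] = [-3,3]
  val[4] = [-3,3]
  val[5] = [-2,3]
  val[6] = [-3,3]

yes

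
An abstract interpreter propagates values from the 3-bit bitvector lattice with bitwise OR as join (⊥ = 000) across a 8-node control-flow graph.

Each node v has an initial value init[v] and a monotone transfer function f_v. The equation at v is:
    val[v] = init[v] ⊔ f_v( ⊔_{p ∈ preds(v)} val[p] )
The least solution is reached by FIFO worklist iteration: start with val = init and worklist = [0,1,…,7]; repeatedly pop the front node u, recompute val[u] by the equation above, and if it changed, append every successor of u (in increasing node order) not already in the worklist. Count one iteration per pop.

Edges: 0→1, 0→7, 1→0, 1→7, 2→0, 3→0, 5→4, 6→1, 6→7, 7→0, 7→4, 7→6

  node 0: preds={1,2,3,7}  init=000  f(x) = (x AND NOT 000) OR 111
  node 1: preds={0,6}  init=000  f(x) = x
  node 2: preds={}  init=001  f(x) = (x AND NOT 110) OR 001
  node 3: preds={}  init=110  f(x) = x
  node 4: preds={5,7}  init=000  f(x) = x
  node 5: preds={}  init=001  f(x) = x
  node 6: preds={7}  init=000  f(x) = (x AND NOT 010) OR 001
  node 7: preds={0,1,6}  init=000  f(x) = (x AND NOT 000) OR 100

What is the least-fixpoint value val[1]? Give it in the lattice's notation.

Trace (14 dequeues):
  [1] u=0 | in 111 | out 111 | prev 000 | push {}
  [2] u=1 | in 111 | out 111 | prev 000 | push {0}
  [3] u=2 | in 000 | out 001 | ==
  [4] u=3 | in 000 | out 110 | ==
  [5] u=4 | in 001 | out 001 | prev 000 | push {}
  [6] u=5 | in 000 | out 001 | ==
  [7] u=6 | in 000 | out 001 | prev 000 | push {1}
  [8] u=7 | in 111 | out 111 | prev 000 | push {4,6}
  [9] u=0 | in 111 | out 111 | ==
  [10] u=1 | in 111 | out 111 | ==
  [11] u=4 | in 111 | out 111 | prev 001 | push {}
  [12] u=6 | in 111 | out 101 | prev 001 | push {1,7}
  [13] u=1 | in 111 | out 111 | ==
  [14] u=7 | in 111 | out 111 | ==

Converged values:
  [0] 111
  [1] 111
  [2] 001
  [3] 110
  [4] 111
  [5] 001
  [6] 101
  [7] 111

111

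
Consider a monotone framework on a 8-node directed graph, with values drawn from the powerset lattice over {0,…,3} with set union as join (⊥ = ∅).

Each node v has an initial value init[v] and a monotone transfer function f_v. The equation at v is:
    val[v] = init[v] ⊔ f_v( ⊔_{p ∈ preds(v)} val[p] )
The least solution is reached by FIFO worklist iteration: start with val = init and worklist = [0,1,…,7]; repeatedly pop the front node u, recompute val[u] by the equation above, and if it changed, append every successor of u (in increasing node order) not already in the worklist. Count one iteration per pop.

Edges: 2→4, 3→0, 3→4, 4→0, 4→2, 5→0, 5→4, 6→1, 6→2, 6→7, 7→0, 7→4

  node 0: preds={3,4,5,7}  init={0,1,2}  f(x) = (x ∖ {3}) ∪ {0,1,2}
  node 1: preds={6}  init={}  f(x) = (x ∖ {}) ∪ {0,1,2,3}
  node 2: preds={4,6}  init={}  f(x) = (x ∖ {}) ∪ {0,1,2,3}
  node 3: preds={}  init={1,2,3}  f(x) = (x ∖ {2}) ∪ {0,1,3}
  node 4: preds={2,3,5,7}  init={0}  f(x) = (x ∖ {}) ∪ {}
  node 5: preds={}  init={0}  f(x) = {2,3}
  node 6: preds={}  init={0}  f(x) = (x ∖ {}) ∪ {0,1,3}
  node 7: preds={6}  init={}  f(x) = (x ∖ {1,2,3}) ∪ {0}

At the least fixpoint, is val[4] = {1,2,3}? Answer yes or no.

Worklist (12 pops):
  #1 pop 0: in={0,1,2,3} → {0,1,2} (no change)
  #2 pop 1: in={0} → {0,1,2,3} (was {}); enqueue []
  #3 pop 2: in={0} → {0,1,2,3} (was {}); enqueue []
  #4 pop 3: in={} → {0,1,2,3} (was {1,2,3}); enqueue [0]
  #5 pop 4: in={0,1,2,3} → {0,1,2,3} (was {0}); enqueue [2]
  #6 pop 5: in={} → {0,2,3} (was {0}); enqueue [4]
  #7 pop 6: in={} → {0,1,3} (was {0}); enqueue [1]
  #8 pop 7: in={0,1,3} → {0} (was {}); enqueue []
  #9 pop 0: in={0,1,2,3} → {0,1,2} (no change)
  #10 pop 2: in={0,1,2,3} → {0,1,2,3} (no change)
  #11 pop 4: in={0,1,2,3} → {0,1,2,3} (no change)
  #12 pop 1: in={0,1,3} → {0,1,2,3} (no change)

Fixpoint:
  val[0] = {0,1,2}
  val[1] = {0,1,2,3}
  val[2] = {0,1,2,3}
  val[3] = {0,1,2,3}
  val[4] = {0,1,2,3}
  val[5] = {0,2,3}
  val[6] = {0,1,3}
  val[7] = {0}

no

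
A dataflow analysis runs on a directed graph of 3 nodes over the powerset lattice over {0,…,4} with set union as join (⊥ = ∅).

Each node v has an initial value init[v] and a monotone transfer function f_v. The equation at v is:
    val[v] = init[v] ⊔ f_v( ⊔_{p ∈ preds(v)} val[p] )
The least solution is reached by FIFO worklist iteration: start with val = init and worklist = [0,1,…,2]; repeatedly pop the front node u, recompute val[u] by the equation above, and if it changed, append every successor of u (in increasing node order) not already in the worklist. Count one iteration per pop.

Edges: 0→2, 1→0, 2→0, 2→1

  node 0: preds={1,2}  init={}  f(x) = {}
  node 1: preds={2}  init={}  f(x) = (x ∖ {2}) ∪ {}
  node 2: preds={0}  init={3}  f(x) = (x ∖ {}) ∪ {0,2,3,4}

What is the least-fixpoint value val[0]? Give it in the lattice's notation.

Iteration log — 6 steps:
  step 1. node 0  ⊔preds={3}  new={}  stable
  step 2. node 1  ⊔preds={3}  new={3}  old={}  +wl: 0
  step 3. node 2  ⊔preds={}  new={0,2,3,4}  old={3}  +wl: 1
  step 4. node 0  ⊔preds={0,2,3,4}  new={}  stable
  step 5. node 1  ⊔preds={0,2,3,4}  new={0,3,4}  old={3}  +wl: 0
  step 6. node 0  ⊔preds={0,2,3,4}  new={}  stable

Least fixpoint reached:
  node 0: {}
  node 1: {0,3,4}
  node 2: {0,2,3,4}

{}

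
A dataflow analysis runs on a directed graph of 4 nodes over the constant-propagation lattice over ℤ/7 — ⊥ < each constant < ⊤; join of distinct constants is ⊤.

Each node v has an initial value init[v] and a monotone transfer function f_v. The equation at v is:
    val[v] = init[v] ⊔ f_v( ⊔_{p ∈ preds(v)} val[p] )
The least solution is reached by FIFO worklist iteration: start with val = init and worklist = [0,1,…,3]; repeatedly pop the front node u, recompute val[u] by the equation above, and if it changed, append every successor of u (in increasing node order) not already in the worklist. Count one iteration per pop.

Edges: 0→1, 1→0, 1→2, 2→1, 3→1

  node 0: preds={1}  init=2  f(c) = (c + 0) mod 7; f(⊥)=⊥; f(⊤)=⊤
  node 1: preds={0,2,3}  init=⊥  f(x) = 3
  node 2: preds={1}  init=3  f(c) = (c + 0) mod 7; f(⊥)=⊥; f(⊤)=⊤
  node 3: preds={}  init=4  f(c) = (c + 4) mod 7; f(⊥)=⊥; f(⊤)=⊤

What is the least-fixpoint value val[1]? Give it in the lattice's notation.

Worklist (6 pops):
  #1 pop 0: in=⊥ → 2 (no change)
  #2 pop 1: in=⊤ → 3 (was ⊥); enqueue [0]
  #3 pop 2: in=3 → 3 (no change)
  #4 pop 3: in=⊥ → 4 (no change)
  #5 pop 0: in=3 → ⊤ (was 2); enqueue [1]
  #6 pop 1: in=⊤ → 3 (no change)

Fixpoint:
  val[0] = ⊤
  val[1] = 3
  val[2] = 3
  val[3] = 4

3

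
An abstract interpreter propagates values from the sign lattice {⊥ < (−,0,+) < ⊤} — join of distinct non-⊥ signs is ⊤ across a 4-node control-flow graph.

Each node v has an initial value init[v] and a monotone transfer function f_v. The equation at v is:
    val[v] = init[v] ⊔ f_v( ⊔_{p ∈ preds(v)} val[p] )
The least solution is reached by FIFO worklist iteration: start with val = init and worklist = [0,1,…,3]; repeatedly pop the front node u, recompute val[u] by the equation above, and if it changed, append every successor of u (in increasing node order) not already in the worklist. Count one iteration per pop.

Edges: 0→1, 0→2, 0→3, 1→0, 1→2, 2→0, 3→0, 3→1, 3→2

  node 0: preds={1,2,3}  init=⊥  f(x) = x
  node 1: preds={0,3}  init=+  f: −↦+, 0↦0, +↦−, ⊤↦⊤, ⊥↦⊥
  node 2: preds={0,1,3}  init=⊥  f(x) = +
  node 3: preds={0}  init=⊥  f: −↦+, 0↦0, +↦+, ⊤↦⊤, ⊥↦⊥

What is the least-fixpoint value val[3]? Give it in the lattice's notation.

⊤

Worklist (11 pops):
  #1 pop 0: in=+ → + (was ⊥); enqueue []
  #2 pop 1: in=+ → ⊤ (was +); enqueue [0]
  #3 pop 2: in=⊤ → + (was ⊥); enqueue []
  #4 pop 3: in=+ → + (was ⊥); enqueue [1,2]
  #5 pop 0: in=⊤ → ⊤ (was +); enqueue [3]
  #6 pop 1: in=⊤ → ⊤ (no change)
  #7 pop 2: in=⊤ → + (no change)
  #8 pop 3: in=⊤ → ⊤ (was +); enqueue [0,1,2]
  #9 pop 0: in=⊤ → ⊤ (no change)
  #10 pop 1: in=⊤ → ⊤ (no change)
  #11 pop 2: in=⊤ → + (no change)

Fixpoint:
  val[0] = ⊤
  val[1] = ⊤
  val[2] = +
  val[3] = ⊤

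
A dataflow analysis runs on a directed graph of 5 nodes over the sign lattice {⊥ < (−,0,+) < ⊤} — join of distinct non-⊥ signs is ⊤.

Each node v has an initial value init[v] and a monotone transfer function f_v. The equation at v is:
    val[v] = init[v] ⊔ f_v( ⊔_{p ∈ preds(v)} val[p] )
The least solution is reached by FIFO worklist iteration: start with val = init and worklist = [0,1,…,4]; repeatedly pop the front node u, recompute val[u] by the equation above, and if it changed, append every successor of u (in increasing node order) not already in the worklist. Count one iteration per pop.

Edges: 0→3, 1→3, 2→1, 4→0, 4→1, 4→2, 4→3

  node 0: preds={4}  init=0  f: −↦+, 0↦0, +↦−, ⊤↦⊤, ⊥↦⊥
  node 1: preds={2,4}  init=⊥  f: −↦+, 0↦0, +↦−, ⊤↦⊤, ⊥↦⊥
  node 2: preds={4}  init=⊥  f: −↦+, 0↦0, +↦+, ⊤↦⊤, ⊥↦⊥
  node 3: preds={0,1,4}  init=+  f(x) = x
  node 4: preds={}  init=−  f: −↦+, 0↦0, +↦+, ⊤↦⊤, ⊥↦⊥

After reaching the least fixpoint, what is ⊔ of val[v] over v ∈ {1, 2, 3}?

⊤

Trace (7 dequeues):
  [1] u=0 | in − | out ⊤ | prev 0 | push {}
  [2] u=1 | in − | out + | prev ⊥ | push {}
  [3] u=2 | in − | out + | prev ⊥ | push {1}
  [4] u=3 | in ⊤ | out ⊤ | prev + | push {}
  [5] u=4 | in ⊥ | out − | ==
  [6] u=1 | in ⊤ | out ⊤ | prev + | push {3}
  [7] u=3 | in ⊤ | out ⊤ | ==

Converged values:
  [0] ⊤
  [1] ⊤
  [2] +
  [3] ⊤
  [4] −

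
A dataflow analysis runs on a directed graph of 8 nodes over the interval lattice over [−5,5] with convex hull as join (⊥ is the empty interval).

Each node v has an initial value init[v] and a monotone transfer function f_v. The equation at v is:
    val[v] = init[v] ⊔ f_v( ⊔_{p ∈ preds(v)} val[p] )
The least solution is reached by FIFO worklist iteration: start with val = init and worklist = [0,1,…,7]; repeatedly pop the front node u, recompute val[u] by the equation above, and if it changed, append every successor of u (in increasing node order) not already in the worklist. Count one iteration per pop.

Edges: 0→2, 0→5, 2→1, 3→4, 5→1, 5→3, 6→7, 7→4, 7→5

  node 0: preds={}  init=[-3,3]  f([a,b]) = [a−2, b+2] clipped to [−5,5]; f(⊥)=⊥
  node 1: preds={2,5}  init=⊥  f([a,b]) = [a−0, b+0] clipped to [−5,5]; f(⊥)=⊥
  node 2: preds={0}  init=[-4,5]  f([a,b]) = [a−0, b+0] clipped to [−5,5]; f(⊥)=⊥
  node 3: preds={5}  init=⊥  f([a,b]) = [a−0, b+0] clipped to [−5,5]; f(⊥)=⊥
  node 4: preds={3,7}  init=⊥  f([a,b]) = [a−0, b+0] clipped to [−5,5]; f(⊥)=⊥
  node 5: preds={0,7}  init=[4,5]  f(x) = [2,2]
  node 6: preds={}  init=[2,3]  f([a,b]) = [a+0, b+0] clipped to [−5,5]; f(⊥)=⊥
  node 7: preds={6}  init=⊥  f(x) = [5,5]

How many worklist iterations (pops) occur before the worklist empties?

Iteration log — 12 steps:
  step 1. node 0  ⊔preds=⊥  new=[-3,3]  stable
  step 2. node 1  ⊔preds=[-4,5]  new=[-4,5]  old=⊥  +wl: 
  step 3. node 2  ⊔preds=[-3,3]  new=[-4,5]  stable
  step 4. node 3  ⊔preds=[4,5]  new=[4,5]  old=⊥  +wl: 
  step 5. node 4  ⊔preds=[4,5]  new=[4,5]  old=⊥  +wl: 
  step 6. node 5  ⊔preds=[-3,3]  new=[2,5]  old=[4,5]  +wl: 1,3
  step 7. node 6  ⊔preds=⊥  new=[2,3]  stable
  step 8. node 7  ⊔preds=[2,3]  new=[5,5]  old=⊥  +wl: 4,5
  step 9. node 1  ⊔preds=[-4,5]  new=[-4,5]  stable
  step 10. node 3  ⊔preds=[2,5]  new=[2,5]  old=[4,5]  +wl: 
  step 11. node 4  ⊔preds=[2,5]  new=[2,5]  old=[4,5]  +wl: 
  step 12. node 5  ⊔preds=[-3,5]  new=[2,5]  stable

Least fixpoint reached:
  node 0: [-3,3]
  node 1: [-4,5]
  node 2: [-4,5]
  node 3: [2,5]
  node 4: [2,5]
  node 5: [2,5]
  node 6: [2,3]
  node 7: [5,5]

12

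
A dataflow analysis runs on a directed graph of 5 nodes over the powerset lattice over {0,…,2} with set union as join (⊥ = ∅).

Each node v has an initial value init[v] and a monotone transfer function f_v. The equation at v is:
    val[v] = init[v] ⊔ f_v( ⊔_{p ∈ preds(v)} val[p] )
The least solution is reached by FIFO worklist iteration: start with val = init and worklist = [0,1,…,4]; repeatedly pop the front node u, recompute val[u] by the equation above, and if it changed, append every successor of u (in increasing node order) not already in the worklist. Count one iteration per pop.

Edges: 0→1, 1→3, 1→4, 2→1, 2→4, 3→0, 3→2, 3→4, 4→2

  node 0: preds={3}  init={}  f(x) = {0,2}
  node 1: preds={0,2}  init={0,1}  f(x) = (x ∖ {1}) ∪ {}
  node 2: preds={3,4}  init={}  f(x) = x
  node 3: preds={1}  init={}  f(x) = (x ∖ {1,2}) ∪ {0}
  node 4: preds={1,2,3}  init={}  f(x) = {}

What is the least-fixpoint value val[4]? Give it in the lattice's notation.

{}

Trace (9 dequeues):
  [1] u=0 | in {} | out {0,2} | prev {} | push {}
  [2] u=1 | in {0,2} | out {0,1,2} | prev {0,1} | push {}
  [3] u=2 | in {} | out {} | ==
  [4] u=3 | in {0,1,2} | out {0} | prev {} | push {0,2}
  [5] u=4 | in {0,1,2} | out {} | ==
  [6] u=0 | in {0} | out {0,2} | ==
  [7] u=2 | in {0} | out {0} | prev {} | push {1,4}
  [8] u=1 | in {0,2} | out {0,1,2} | ==
  [9] u=4 | in {0,1,2} | out {} | ==

Converged values:
  [0] {0,2}
  [1] {0,1,2}
  [2] {0}
  [3] {0}
  [4] {}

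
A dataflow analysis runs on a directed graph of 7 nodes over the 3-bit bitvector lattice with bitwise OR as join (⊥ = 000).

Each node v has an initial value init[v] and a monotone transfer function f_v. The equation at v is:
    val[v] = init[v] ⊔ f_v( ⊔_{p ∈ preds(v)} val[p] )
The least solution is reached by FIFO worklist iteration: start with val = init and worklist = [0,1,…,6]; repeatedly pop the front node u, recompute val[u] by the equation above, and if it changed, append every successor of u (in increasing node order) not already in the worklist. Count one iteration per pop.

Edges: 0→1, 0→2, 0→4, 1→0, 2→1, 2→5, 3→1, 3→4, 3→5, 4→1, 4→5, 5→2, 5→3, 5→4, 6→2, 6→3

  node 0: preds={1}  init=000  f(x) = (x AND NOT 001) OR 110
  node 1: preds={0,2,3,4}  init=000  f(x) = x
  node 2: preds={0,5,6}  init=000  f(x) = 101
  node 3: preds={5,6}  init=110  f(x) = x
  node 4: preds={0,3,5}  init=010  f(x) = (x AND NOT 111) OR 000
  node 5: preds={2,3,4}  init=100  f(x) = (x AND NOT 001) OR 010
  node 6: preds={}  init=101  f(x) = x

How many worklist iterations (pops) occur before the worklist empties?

13

Iteration log — 13 steps:
  step 1. node 0  ⊔preds=000  new=110  old=000  +wl: 
  step 2. node 1  ⊔preds=110  new=110  old=000  +wl: 0
  step 3. node 2  ⊔preds=111  new=101  old=000  +wl: 1
  step 4. node 3  ⊔preds=101  new=111  old=110  +wl: 
  step 5. node 4  ⊔preds=111  new=010  stable
  step 6. node 5  ⊔preds=111  new=110  old=100  +wl: 2,3,4
  step 7. node 6  ⊔preds=000  new=101  stable
  step 8. node 0  ⊔preds=110  new=110  stable
  step 9. node 1  ⊔preds=111  new=111  old=110  +wl: 0
  step 10. node 2  ⊔preds=111  new=101  stable
  step 11. node 3  ⊔preds=111  new=111  stable
  step 12. node 4  ⊔preds=111  new=010  stable
  step 13. node 0  ⊔preds=111  new=110  stable

Least fixpoint reached:
  node 0: 110
  node 1: 111
  node 2: 101
  node 3: 111
  node 4: 010
  node 5: 110
  node 6: 101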